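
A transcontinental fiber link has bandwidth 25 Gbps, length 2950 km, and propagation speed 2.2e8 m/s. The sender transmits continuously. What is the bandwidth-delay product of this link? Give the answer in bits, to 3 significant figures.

Propagation delay = 2950000 / 2.2e+08 = 0.0134091 s.
BDP = R × t_prop = 25000000000 × 0.0134091 = 335227000 bits.

335000000 bits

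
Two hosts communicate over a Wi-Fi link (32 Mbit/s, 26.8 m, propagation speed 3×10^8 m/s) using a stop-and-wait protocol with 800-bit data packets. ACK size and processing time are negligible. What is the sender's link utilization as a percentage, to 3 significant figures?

t_tx = L/R = 800/32000000 = 2.5e-05 s.
t_prop = 26.8/300000000 = 8.93333e-08 s; RTT = 1.78667e-07 s.
Cycle = t_tx + RTT = 2.51787e-05 s.
Utilization = t_tx / cycle = 2.5e-05/2.51787e-05 = 99.3 %.

99.3 %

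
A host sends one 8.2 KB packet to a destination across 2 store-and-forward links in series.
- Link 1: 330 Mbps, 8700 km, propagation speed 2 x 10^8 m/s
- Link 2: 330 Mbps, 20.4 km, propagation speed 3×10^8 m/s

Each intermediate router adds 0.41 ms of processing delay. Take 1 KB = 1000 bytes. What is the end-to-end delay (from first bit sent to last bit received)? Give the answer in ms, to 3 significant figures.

44.4 ms

L = 65600 bits.
Transmission delay per hop = L/R = 65600/330000000 = 0.198788 ms; 2 hops → 0.397576 ms.
Propagation delays (d/s per hop): 43.5, 0.068 ms; sum = 43.568 ms.
Processing at 1 router(s): 1 × 0.41 ms = 0.41 ms.
End-to-end = 44.4 ms.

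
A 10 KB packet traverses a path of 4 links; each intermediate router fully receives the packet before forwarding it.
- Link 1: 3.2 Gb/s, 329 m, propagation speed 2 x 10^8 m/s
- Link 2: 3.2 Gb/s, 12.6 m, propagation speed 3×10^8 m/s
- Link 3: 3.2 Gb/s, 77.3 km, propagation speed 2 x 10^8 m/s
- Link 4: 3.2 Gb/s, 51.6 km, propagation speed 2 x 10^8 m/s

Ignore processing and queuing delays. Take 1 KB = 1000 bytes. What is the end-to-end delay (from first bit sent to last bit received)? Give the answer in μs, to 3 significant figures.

L = 80000 bits.
Transmission delay per hop = L/R = 80000/3200000000 = 25 μs; 4 hops → 100 μs.
Propagation delays (d/s per hop): 1.645, 0.042, 386.5, 258 μs; sum = 646.187 μs.
End-to-end = 746 μs.

746 μs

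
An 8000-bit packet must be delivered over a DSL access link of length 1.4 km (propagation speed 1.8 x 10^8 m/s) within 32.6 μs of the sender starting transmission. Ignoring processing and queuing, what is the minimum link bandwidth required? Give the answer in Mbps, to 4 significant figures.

322.3 Mbps

Propagation delay = 1400 / 180000000 = 7.77778 μs.
Transmission budget = 32.6 − 7.77778 = 24.8222 μs.
R ≥ L / t_tx = 8000 bits / 2.48222e-05 s = 322.3 Mbps.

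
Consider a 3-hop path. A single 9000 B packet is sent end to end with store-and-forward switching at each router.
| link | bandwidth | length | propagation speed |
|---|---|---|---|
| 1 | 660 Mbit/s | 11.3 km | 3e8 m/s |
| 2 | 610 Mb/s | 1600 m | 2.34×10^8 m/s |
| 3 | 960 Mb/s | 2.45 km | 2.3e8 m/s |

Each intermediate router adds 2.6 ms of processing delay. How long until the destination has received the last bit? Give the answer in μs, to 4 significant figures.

L = 9000 × 8 = 72000 bits.
Transmission delays (L/R per hop): 109.091, 118.033, 75 μs; sum = 302.124 μs.
Propagation delays (d/s per hop): 37.6667, 6.83761, 10.6522 μs; sum = 55.1564 μs.
Processing at 2 router(s): 2 × 2.6 ms = 5200 μs.
End-to-end = 5557 μs.

5557 μs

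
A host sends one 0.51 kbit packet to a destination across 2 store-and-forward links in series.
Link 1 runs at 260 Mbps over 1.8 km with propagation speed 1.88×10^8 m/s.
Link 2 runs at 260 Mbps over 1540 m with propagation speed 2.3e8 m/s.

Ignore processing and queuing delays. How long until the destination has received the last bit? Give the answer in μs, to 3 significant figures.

L = 510 bits.
Transmission delay per hop = L/R = 510/260000000 = 1.96154 μs; 2 hops → 3.92308 μs.
Propagation delays (d/s per hop): 9.57447, 6.69565 μs; sum = 16.2701 μs.
End-to-end = 20.2 μs.

20.2 μs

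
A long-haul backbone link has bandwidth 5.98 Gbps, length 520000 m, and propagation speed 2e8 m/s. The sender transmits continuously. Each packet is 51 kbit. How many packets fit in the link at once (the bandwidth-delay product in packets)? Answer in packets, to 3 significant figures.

Propagation delay = 520000 / 200000000 = 0.0026 s.
BDP = R × t_prop = 5980000000 × 0.0026 = 15548000 bits.
In packets of 51000 bits: 305 packets.

305 packets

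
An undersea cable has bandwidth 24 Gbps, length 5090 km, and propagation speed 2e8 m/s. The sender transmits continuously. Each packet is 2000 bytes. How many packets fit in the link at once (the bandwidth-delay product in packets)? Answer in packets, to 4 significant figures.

38180 packets

Propagation delay = 5090000 / 200000000 = 0.02545 s.
BDP = R × t_prop = 24000000000 × 0.02545 = 610800000 bits.
In packets of 16000 bits: 38180 packets.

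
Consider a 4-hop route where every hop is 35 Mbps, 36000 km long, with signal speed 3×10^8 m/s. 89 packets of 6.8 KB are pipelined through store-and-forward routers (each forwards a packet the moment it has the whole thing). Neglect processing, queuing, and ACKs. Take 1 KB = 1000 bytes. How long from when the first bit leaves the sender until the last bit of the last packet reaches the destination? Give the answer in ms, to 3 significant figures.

623 ms

Per-hop transmission t_tx = L/R = 54400/35000000 = 1.55429 ms.
Per-hop propagation t_prop = 36000000/300000000 = 120 ms.
Pipeline fill: first packet needs 4·t_tx to clear all hops; remaining 88 packets each add one t_tx.
Total = (4+89-1)·t_tx + 4·t_prop = 92·1.55429 + 4·120 = 623 ms.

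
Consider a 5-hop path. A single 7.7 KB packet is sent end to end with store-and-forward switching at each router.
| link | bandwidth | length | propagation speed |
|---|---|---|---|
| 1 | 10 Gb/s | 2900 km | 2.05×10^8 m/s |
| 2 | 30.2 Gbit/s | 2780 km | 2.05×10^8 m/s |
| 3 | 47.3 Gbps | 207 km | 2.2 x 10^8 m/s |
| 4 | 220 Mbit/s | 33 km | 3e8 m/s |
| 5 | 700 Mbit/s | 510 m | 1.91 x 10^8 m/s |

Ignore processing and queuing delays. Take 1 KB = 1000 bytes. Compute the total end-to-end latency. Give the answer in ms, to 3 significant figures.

L = 61600 bits.
Transmission delays (L/R per hop): 0.00616, 0.00203974, 0.00130233, 0.28, 0.088 ms; sum = 0.377502 ms.
Propagation delays (d/s per hop): 14.1463, 13.561, 0.940909, 0.11, 0.00267016 ms; sum = 28.7609 ms.
End-to-end = 29.1 ms.

29.1 ms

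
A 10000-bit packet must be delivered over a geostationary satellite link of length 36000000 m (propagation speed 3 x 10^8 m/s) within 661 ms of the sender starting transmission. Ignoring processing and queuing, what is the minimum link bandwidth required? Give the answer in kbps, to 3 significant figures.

Propagation delay = 36000000 / 300000000 = 120 ms.
Transmission budget = 661 − 120 = 541 ms.
R ≥ L / t_tx = 10000 bits / 0.541 s = 18.5 kbps.

18.5 kbps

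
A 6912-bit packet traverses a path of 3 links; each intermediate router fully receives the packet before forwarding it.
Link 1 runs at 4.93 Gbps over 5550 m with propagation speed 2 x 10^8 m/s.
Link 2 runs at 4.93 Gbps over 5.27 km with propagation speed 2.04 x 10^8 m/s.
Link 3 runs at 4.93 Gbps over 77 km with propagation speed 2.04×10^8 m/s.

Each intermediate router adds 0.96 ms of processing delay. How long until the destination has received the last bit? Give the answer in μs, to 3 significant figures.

2360 μs

Transmission delay per hop = L/R = 6912/4930000000 = 1.40203 μs; 3 hops → 4.20609 μs.
Propagation delays (d/s per hop): 27.75, 25.8333, 377.451 μs; sum = 431.034 μs.
Processing at 2 router(s): 2 × 0.96 ms = 1920 μs.
End-to-end = 2360 μs.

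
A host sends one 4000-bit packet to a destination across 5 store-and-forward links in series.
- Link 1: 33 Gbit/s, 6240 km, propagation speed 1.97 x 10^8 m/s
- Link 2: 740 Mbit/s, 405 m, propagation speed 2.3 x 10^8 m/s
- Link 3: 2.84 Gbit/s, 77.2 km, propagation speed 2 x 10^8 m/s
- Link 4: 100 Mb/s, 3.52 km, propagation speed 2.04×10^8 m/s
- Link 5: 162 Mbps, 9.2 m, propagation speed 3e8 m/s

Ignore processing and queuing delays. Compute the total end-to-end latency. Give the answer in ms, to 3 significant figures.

Transmission delays (L/R per hop): 0.000121212, 0.00540541, 0.00140845, 0.04, 0.0246914 ms; sum = 0.0716264 ms.
Propagation delays (d/s per hop): 31.6751, 0.00176087, 0.386, 0.0172549, 3.06667e-05 ms; sum = 32.0802 ms.
End-to-end = 32.2 ms.

32.2 ms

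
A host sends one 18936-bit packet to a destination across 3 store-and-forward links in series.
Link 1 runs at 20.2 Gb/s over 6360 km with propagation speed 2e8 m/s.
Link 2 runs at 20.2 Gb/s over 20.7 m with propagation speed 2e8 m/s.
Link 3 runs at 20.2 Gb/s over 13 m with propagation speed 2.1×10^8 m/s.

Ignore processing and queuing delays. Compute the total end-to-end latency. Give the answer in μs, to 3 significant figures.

31800 μs

Transmission delay per hop = L/R = 18936/20200000000 = 0.937426 μs; 3 hops → 2.81228 μs.
Propagation delays (d/s per hop): 31800, 0.1035, 0.0619048 μs; sum = 31800.2 μs.
End-to-end = 31800 μs.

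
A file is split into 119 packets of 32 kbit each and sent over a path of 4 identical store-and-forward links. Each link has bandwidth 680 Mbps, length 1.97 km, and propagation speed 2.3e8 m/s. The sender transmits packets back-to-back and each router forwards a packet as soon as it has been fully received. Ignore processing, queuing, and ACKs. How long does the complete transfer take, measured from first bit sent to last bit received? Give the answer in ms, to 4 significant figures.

Per-hop transmission t_tx = L/R = 32000/680000000 = 0.0470588 ms.
Per-hop propagation t_prop = 1970/2.3e+08 = 0.00856522 ms.
Pipeline fill: first packet needs 4·t_tx to clear all hops; remaining 118 packets each add one t_tx.
Total = (4+119-1)·t_tx + 4·t_prop = 122·0.0470588 + 4·0.00856522 = 5.775 ms.

5.775 ms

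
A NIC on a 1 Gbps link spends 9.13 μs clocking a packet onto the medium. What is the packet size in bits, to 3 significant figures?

L = R × t_tx = 1000000000 b/s × 9.13e-06 s = 9130 bits.

9130 bits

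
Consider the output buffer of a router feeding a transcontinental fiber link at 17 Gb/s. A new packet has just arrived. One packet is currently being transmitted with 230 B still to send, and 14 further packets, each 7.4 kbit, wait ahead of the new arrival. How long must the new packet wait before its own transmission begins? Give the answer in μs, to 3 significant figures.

6.20 μs

Each queued packet: L/R = 7400/17000000000 = 0.435294 μs.
14 queued → 6.09412 μs.
Plus remaining 1840 bits of current packet: 0.108235 μs.
Queuing delay = 6.20 μs.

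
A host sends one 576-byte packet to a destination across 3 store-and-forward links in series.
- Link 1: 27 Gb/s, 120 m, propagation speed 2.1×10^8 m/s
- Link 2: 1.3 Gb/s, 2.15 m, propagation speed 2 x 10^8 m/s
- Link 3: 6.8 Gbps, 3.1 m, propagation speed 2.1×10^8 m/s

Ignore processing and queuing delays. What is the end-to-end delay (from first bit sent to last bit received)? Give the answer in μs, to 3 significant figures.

4.99 μs

L = 576 × 8 = 4608 bits.
Transmission delays (L/R per hop): 0.170667, 3.54462, 0.677647 μs; sum = 4.39293 μs.
Propagation delays (d/s per hop): 0.571429, 0.01075, 0.0147619 μs; sum = 0.59694 μs.
End-to-end = 4.99 μs.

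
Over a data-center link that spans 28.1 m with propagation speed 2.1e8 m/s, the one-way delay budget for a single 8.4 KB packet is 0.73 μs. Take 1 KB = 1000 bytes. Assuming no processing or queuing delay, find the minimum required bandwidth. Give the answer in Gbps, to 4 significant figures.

112.7 Gbps

L = 67200 bits.
Propagation delay = 28.1 / 210000000 = 0.13381 μs.
Transmission budget = 0.73 − 0.13381 = 0.59619 μs.
R ≥ L / t_tx = 67200 bits / 5.9619e-07 s = 112.7 Gbps.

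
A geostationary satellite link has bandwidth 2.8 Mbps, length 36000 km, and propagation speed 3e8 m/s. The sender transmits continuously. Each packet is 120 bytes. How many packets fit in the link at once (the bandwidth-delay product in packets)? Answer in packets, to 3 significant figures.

350 packets

Propagation delay = 36000000 / 300000000 = 0.12 s.
BDP = R × t_prop = 2800000 × 0.12 = 336000 bits.
In packets of 960 bits: 350 packets.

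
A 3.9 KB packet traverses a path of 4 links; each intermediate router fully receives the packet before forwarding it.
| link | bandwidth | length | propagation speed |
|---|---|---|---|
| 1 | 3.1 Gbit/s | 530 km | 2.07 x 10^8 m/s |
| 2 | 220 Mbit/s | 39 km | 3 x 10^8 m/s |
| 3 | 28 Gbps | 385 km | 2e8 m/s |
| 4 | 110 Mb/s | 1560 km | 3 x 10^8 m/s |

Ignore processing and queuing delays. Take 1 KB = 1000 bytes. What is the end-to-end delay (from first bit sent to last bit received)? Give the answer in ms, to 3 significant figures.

L = 31200 bits.
Transmission delays (L/R per hop): 0.0100645, 0.141818, 0.00111429, 0.283636 ms; sum = 0.436633 ms.
Propagation delays (d/s per hop): 2.56039, 0.13, 1.925, 5.2 ms; sum = 9.81539 ms.
End-to-end = 10.3 ms.

10.3 ms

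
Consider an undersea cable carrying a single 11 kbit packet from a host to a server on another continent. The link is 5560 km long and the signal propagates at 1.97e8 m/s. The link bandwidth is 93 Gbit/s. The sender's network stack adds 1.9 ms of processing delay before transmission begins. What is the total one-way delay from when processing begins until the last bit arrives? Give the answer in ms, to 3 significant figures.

L = 11000 bits.
Transmission delay = L/R = 11000 / 93000000000 = 0.00011828 ms.
Propagation delay = d/s = 5560000 m / 197000000 m/s = 28.2234 ms.
Plus processing delay 1.9 ms = 1.9 ms.
Total = 30.1 ms.

30.1 ms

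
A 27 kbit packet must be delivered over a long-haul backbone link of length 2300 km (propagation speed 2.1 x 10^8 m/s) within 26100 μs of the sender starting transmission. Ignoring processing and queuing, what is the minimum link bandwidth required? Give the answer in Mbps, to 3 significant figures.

1.78 Mbps

Propagation delay = 2300000 / 210000000 = 10952.4 μs.
Transmission budget = 26100 − 10952.4 = 15147.6 μs.
R ≥ L / t_tx = 27000 bits / 0.0151476 s = 1.78 Mbps.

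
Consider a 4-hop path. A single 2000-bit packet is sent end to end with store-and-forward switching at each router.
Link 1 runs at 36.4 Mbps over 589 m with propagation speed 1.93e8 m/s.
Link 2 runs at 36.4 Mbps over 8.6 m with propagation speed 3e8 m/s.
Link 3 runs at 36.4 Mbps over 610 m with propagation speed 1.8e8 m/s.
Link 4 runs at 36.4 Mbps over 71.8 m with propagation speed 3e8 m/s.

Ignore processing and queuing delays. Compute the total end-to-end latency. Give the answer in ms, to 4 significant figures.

Transmission delay per hop = L/R = 2000/36400000 = 0.0549451 ms; 4 hops → 0.21978 ms.
Propagation delays (d/s per hop): 0.00305181, 2.86667e-05, 0.00338889, 0.000239333 ms; sum = 0.0067087 ms.
End-to-end = 0.2265 ms.

0.2265 ms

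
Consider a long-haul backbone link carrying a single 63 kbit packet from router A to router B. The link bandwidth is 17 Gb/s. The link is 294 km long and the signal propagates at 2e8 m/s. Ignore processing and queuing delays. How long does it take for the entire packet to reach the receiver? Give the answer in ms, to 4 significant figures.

L = 63000 bits.
Transmission delay = L/R = 63000 / 17000000000 = 0.00370588 ms.
Propagation delay = d/s = 294000 m / 200000000 m/s = 1.47 ms.
Total = 1.474 ms.

1.474 ms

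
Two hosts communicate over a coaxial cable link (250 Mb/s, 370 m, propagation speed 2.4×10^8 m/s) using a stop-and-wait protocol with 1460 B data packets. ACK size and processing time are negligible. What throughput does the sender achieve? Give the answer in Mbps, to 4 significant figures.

t_tx = L/R = 11680/250000000 = 4.672e-05 s.
t_prop = 370/240000000 = 1.54167e-06 s; RTT = 3.08333e-06 s.
Cycle = t_tx + RTT = 4.98033e-05 s.
Throughput = L / cycle = 11680 / 4.98033e-05 = 234.5 Mbps.

234.5 Mbps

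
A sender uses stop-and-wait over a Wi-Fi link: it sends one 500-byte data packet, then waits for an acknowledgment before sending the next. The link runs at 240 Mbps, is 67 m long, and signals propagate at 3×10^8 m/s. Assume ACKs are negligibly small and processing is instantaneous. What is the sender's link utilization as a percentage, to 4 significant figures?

97.39 %

t_tx = L/R = 4000/240000000 = 1.66667e-05 s.
t_prop = 67/300000000 = 2.23333e-07 s; RTT = 4.46667e-07 s.
Cycle = t_tx + RTT = 1.71133e-05 s.
Utilization = t_tx / cycle = 1.66667e-05/1.71133e-05 = 97.39 %.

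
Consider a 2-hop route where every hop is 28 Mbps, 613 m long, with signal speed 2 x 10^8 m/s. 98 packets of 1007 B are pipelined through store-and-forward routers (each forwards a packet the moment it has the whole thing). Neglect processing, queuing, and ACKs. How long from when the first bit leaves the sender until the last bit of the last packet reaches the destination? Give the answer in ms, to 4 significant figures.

Per-hop transmission t_tx = L/R = 8056/28000000 = 0.287714 ms.
Per-hop propagation t_prop = 613/200000000 = 0.003065 ms.
Pipeline fill: first packet needs 2·t_tx to clear all hops; remaining 97 packets each add one t_tx.
Total = (2+98-1)·t_tx + 2·t_prop = 99·0.287714 + 2·0.003065 = 28.49 ms.

28.49 ms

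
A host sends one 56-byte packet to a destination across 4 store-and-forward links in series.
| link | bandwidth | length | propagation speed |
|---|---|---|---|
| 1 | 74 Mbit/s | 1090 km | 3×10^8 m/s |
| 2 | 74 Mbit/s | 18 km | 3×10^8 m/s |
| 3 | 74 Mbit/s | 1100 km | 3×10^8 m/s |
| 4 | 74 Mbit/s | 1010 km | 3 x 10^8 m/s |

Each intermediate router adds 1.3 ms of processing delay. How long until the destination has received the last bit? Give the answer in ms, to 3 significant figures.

L = 56 × 8 = 448 bits.
Transmission delay per hop = L/R = 448/74000000 = 0.00605405 ms; 4 hops → 0.0242162 ms.
Propagation delays (d/s per hop): 3.63333, 0.06, 3.66667, 3.36667 ms; sum = 10.7267 ms.
Processing at 3 router(s): 3 × 1.3 ms = 3.9 ms.
End-to-end = 14.7 ms.

14.7 ms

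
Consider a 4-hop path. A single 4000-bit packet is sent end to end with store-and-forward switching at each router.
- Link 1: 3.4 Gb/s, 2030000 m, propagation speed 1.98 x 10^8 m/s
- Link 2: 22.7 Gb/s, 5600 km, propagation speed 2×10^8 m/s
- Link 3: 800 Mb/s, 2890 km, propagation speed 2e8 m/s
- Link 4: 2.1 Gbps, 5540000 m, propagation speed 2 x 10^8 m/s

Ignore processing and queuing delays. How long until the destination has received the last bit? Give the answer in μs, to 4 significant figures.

80410 μs

Transmission delays (L/R per hop): 1.17647, 0.176211, 5, 1.90476 μs; sum = 8.25744 μs.
Propagation delays (d/s per hop): 10252.5, 28000, 14450, 27700 μs; sum = 80402.5 μs.
End-to-end = 80410 μs.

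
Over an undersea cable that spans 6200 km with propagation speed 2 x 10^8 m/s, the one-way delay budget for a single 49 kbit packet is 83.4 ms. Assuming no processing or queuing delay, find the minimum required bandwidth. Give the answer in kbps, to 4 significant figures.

Propagation delay = 6200000 / 200000000 = 31 ms.
Transmission budget = 83.4 − 31 = 52.4 ms.
R ≥ L / t_tx = 49000 bits / 0.0524 s = 935.1 kbps.

935.1 kbps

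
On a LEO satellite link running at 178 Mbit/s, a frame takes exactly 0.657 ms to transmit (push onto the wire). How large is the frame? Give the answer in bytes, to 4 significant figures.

14620 bytes

L = R × t_tx = 178000000 b/s × 0.000657 s = 116946 bits.
In bytes: 116946 / 8 = 14620 bytes.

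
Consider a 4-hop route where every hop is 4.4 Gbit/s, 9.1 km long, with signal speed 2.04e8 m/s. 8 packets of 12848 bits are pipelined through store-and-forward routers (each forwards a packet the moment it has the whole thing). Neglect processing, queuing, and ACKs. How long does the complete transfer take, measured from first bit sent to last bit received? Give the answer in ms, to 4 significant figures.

0.2106 ms

Per-hop transmission t_tx = L/R = 12848/4400000000 = 0.00292 ms.
Per-hop propagation t_prop = 9100/204000000 = 0.0446078 ms.
Pipeline fill: first packet needs 4·t_tx to clear all hops; remaining 7 packets each add one t_tx.
Total = (4+8-1)·t_tx + 4·t_prop = 11·0.00292 + 4·0.0446078 = 0.2106 ms.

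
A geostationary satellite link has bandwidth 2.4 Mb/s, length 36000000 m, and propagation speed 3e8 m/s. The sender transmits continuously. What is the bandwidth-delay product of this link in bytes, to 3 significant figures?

36000 bytes

Propagation delay = 36000000 / 300000000 = 0.12 s.
BDP = R × t_prop = 2400000 × 0.12 = 288000 bits.
In bytes: 288000/8 = 36000 bytes.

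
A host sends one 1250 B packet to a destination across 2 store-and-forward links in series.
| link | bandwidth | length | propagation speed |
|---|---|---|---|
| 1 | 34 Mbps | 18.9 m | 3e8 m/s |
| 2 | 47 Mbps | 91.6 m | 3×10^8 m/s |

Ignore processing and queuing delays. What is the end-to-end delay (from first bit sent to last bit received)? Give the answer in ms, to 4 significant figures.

0.5073 ms

L = 1250 × 8 = 10000 bits.
Transmission delays (L/R per hop): 0.294118, 0.212766 ms; sum = 0.506884 ms.
Propagation delays (d/s per hop): 6.3e-05, 0.000305333 ms; sum = 0.000368333 ms.
End-to-end = 0.5073 ms.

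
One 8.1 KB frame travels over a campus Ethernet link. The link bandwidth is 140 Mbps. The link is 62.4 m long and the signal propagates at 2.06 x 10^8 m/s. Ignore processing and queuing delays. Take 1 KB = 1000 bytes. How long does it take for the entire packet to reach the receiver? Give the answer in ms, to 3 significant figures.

L = 64800 bits.
Transmission delay = L/R = 64800 / 140000000 = 0.462857 ms.
Propagation delay = d/s = 62.4 m / 206000000 m/s = 0.000302913 ms.
Total = 0.463 ms.

0.463 ms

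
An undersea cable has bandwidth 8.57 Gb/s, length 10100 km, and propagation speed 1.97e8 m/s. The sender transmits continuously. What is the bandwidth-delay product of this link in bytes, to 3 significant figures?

Propagation delay = 10100000 / 197000000 = 0.051269 s.
BDP = R × t_prop = 8570000000 × 0.051269 = 439376000 bits.
In bytes: 439376000/8 = 54900000 bytes.

54900000 bytes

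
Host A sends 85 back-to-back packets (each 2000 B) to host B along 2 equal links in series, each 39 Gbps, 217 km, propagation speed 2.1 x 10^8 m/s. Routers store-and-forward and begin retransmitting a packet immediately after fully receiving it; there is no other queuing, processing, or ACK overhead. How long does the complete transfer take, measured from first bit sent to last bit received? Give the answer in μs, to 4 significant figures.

Per-hop transmission t_tx = L/R = 16000/39000000000 = 0.410256 μs.
Per-hop propagation t_prop = 217000/210000000 = 1033.33 μs.
Pipeline fill: first packet needs 2·t_tx to clear all hops; remaining 84 packets each add one t_tx.
Total = (2+85-1)·t_tx + 2·t_prop = 86·0.410256 + 2·1033.33 = 2102 μs.

2102 μs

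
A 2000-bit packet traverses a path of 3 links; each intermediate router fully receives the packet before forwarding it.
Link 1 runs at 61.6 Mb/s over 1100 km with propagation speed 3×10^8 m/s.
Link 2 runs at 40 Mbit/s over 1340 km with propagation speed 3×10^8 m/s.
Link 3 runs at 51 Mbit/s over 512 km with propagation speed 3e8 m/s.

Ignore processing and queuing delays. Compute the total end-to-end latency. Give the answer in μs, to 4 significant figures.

9962 μs

Transmission delays (L/R per hop): 32.4675, 50, 39.2157 μs; sum = 121.683 μs.
Propagation delays (d/s per hop): 3666.67, 4466.67, 1706.67 μs; sum = 9840 μs.
End-to-end = 9962 μs.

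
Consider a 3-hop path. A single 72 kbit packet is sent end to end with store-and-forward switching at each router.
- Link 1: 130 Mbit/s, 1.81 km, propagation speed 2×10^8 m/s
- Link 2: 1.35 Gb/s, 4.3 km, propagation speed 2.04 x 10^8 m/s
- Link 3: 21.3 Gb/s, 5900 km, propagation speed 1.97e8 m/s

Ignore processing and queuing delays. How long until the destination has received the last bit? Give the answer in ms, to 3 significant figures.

30.6 ms

L = 72000 bits.
Transmission delays (L/R per hop): 0.553846, 0.0533333, 0.00338028 ms; sum = 0.61056 ms.
Propagation delays (d/s per hop): 0.00905, 0.0210784, 29.9492 ms; sum = 29.9794 ms.
End-to-end = 30.6 ms.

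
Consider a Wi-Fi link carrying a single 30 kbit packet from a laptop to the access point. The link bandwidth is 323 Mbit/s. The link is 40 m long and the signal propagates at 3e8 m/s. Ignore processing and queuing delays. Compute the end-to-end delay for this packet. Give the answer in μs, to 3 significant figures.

93.0 μs

L = 30000 bits.
Transmission delay = L/R = 30000 / 323000000 = 92.8793 μs.
Propagation delay = d/s = 40 m / 300000000 m/s = 0.133333 μs.
Total = 93.0 μs.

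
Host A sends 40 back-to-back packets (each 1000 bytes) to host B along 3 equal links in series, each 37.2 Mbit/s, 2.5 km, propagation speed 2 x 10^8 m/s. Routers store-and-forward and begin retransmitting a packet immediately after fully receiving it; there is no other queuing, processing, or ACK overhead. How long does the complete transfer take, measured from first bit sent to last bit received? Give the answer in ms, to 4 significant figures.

Per-hop transmission t_tx = L/R = 8000/37200000 = 0.215054 ms.
Per-hop propagation t_prop = 2500/200000000 = 0.0125 ms.
Pipeline fill: first packet needs 3·t_tx to clear all hops; remaining 39 packets each add one t_tx.
Total = (3+40-1)·t_tx + 3·t_prop = 42·0.215054 + 3·0.0125 = 9.070 ms.

9.070 ms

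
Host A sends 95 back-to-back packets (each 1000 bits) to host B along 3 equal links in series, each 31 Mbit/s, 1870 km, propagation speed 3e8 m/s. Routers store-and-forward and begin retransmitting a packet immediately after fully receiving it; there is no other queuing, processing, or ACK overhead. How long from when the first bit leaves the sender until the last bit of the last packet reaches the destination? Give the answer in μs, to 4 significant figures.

21830 μs

Per-hop transmission t_tx = L/R = 1000/31000000 = 32.2581 μs.
Per-hop propagation t_prop = 1870000/300000000 = 6233.33 μs.
Pipeline fill: first packet needs 3·t_tx to clear all hops; remaining 94 packets each add one t_tx.
Total = (3+95-1)·t_tx + 3·t_prop = 97·32.2581 + 3·6233.33 = 21830 μs.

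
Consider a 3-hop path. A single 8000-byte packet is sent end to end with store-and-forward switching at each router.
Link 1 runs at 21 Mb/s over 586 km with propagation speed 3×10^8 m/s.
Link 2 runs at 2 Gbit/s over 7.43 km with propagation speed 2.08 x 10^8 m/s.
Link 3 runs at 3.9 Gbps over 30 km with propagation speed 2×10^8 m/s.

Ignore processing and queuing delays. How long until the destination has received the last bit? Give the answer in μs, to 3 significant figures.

5240 μs

L = 8000 × 8 = 64000 bits.
Transmission delays (L/R per hop): 3047.62, 32, 16.4103 μs; sum = 3096.03 μs.
Propagation delays (d/s per hop): 1953.33, 35.7212, 150 μs; sum = 2139.05 μs.
End-to-end = 5240 μs.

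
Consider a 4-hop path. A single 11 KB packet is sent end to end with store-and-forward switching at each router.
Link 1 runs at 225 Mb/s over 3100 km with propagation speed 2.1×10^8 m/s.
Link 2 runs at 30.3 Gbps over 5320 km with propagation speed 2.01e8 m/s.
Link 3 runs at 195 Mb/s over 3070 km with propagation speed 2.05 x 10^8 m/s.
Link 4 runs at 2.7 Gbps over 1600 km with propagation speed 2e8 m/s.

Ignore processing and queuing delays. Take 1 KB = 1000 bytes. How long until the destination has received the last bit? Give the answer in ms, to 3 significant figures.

L = 88000 bits.
Transmission delays (L/R per hop): 0.391111, 0.00290429, 0.451282, 0.0325926 ms; sum = 0.87789 ms.
Propagation delays (d/s per hop): 14.7619, 26.4677, 14.9756, 8 ms; sum = 64.2052 ms.
End-to-end = 65.1 ms.

65.1 ms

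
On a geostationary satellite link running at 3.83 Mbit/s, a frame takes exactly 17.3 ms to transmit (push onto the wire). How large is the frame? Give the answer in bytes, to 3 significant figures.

L = R × t_tx = 3830000 b/s × 0.0173 s = 66259 bits.
In bytes: 66259 / 8 = 8280 bytes.

8280 bytes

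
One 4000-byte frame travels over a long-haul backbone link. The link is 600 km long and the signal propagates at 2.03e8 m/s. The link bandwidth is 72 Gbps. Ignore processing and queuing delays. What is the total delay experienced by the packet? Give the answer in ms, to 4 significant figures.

2.956 ms

L = 4000 × 8 = 32000 bits.
Transmission delay = L/R = 32000 / 72000000000 = 0.000444444 ms.
Propagation delay = d/s = 600000 m / 2.03e+08 m/s = 2.95567 ms.
Total = 2.956 ms.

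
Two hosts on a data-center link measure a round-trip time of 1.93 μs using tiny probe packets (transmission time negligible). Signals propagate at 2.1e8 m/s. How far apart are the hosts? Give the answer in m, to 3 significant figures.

One-way propagation = RTT/2 = 0.965 μs.
d = s × t = 210000000 × 9.65e-07 = 203 m.

203 m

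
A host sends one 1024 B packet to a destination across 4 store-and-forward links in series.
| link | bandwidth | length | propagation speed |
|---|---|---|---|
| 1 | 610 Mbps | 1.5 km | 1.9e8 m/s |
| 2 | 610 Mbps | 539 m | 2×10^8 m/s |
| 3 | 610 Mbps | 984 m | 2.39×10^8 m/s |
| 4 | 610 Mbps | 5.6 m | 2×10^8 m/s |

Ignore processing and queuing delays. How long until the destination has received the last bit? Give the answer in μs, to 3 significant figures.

68.5 μs

L = 1024 × 8 = 8192 bits.
Transmission delay per hop = L/R = 8192/610000000 = 13.4295 μs; 4 hops → 53.718 μs.
Propagation delays (d/s per hop): 7.89474, 2.695, 4.11715, 0.028 μs; sum = 14.7349 μs.
End-to-end = 68.5 μs.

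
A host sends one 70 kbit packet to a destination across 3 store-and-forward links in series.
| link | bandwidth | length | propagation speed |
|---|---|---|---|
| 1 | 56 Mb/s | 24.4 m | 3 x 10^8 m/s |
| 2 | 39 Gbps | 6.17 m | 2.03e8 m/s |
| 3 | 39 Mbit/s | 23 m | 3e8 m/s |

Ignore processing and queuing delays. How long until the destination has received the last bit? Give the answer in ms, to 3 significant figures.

L = 70000 bits.
Transmission delays (L/R per hop): 1.25, 0.00179487, 1.79487 ms; sum = 3.04667 ms.
Propagation delays (d/s per hop): 8.13333e-05, 3.03941e-05, 7.66667e-05 ms; sum = 0.000188394 ms.
End-to-end = 3.05 ms.

3.05 ms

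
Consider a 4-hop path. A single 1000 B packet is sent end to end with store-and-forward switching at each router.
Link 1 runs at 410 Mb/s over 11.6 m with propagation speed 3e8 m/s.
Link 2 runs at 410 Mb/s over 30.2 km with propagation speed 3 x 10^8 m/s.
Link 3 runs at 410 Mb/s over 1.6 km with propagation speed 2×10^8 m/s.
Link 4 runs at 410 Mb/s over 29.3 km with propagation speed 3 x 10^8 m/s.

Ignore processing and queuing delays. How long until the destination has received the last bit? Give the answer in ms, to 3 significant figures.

L = 1000 × 8 = 8000 bits.
Transmission delay per hop = L/R = 8000/410000000 = 0.0195122 ms; 4 hops → 0.0780488 ms.
Propagation delays (d/s per hop): 3.86667e-05, 0.100667, 0.008, 0.0976667 ms; sum = 0.206372 ms.
End-to-end = 0.284 ms.

0.284 ms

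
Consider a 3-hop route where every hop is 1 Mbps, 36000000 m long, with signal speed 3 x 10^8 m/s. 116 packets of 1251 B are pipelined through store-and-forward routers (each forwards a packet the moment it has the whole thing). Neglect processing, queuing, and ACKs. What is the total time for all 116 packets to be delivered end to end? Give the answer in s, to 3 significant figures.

Per-hop transmission t_tx = L/R = 10008/1000000 = 0.010008 s.
Per-hop propagation t_prop = 36000000/300000000 = 0.12 s.
Pipeline fill: first packet needs 3·t_tx to clear all hops; remaining 115 packets each add one t_tx.
Total = (3+116-1)·t_tx + 3·t_prop = 118·0.010008 + 3·0.12 = 1.54 s.

1.54 s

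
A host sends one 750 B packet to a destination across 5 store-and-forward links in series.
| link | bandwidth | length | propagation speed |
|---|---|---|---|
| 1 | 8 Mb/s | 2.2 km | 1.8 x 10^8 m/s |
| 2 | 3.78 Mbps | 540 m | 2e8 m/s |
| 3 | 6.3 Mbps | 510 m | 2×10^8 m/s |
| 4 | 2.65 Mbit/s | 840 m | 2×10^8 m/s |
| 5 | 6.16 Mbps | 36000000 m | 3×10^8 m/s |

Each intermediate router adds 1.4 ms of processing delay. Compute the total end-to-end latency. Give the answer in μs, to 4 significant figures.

132100 μs

L = 750 × 8 = 6000 bits.
Transmission delays (L/R per hop): 750, 1587.3, 952.381, 2264.15, 974.026 μs; sum = 6527.86 μs.
Propagation delays (d/s per hop): 12.2222, 2.7, 2.55, 4.2, 120000 μs; sum = 120022 μs.
Processing at 4 router(s): 4 × 1.4 ms = 5600 μs.
End-to-end = 132100 μs.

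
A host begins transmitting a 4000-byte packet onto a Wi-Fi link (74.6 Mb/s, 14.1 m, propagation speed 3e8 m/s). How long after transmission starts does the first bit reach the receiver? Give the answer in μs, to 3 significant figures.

0.0470 μs

First bit experiences only propagation delay: d/s = 14.1/300000000 = 0.0470 μs.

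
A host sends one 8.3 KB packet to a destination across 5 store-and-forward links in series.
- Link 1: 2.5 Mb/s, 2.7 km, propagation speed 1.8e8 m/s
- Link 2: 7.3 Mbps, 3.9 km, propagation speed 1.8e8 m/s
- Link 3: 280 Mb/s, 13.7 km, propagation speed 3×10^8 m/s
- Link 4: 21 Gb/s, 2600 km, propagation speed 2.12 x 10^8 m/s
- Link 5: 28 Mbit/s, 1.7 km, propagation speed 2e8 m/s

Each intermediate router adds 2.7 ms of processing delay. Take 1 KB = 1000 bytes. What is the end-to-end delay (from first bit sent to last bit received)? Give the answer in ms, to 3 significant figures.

L = 66400 bits.
Transmission delays (L/R per hop): 26.56, 9.09589, 0.237143, 0.0031619, 2.37143 ms; sum = 38.2676 ms.
Propagation delays (d/s per hop): 0.015, 0.0216667, 0.0456667, 12.2642, 0.0085 ms; sum = 12.355 ms.
Processing at 4 router(s): 4 × 2.7 ms = 10.8 ms.
End-to-end = 61.4 ms.

61.4 ms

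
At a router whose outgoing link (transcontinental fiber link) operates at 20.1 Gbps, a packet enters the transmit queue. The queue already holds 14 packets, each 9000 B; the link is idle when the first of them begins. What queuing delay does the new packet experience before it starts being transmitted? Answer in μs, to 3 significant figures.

50.1 μs

Each queued packet: L/R = 72000/20100000000 = 3.58209 μs.
14 queued → 50.1493 μs.
Queuing delay = 50.1 μs.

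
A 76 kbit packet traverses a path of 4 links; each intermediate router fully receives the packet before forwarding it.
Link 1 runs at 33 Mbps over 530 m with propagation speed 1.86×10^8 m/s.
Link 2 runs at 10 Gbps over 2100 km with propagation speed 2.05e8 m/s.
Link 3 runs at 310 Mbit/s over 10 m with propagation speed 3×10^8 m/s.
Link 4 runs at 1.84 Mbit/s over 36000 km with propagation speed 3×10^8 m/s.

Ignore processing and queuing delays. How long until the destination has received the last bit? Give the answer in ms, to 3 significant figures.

174 ms

L = 76000 bits.
Transmission delays (L/R per hop): 2.30303, 0.0076, 0.245161, 41.3043 ms; sum = 43.8601 ms.
Propagation delays (d/s per hop): 0.00284946, 10.2439, 3.33333e-05, 120 ms; sum = 130.247 ms.
End-to-end = 174 ms.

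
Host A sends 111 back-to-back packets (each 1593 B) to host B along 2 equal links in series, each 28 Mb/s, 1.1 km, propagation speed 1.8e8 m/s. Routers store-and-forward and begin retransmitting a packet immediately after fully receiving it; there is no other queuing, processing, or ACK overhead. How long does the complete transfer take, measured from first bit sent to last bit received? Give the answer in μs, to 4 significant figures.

Per-hop transmission t_tx = L/R = 12744/28000000 = 455.143 μs.
Per-hop propagation t_prop = 1100/180000000 = 6.11111 μs.
Pipeline fill: first packet needs 2·t_tx to clear all hops; remaining 110 packets each add one t_tx.
Total = (2+111-1)·t_tx + 2·t_prop = 112·455.143 + 2·6.11111 = 50990 μs.

50990 μs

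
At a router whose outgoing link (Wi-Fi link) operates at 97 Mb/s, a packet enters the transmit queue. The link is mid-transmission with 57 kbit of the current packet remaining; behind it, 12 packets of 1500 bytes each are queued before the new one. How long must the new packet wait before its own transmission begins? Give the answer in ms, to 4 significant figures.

2.072 ms

Each queued packet: L/R = 12000/97000000 = 0.123711 ms.
12 queued → 1.48454 ms.
Plus remaining 57000 bits of current packet: 0.587629 ms.
Queuing delay = 2.072 ms.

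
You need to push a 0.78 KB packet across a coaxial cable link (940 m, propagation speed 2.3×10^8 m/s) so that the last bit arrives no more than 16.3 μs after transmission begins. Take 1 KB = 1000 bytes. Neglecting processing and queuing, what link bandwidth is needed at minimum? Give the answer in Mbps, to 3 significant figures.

511 Mbps

L = 6240 bits.
Propagation delay = 940 / 2.3e+08 = 4.08696 μs.
Transmission budget = 16.3 − 4.08696 = 12.213 μs.
R ≥ L / t_tx = 6240 bits / 1.2213e-05 s = 511 Mbps.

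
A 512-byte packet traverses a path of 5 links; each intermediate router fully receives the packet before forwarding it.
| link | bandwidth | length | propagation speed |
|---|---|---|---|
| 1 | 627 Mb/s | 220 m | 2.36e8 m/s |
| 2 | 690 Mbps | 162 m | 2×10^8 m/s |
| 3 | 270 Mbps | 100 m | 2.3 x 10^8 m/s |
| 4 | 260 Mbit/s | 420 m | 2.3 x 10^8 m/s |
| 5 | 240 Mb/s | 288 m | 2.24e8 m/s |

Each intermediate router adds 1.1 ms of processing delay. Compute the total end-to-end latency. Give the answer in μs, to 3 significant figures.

4470 μs

L = 512 × 8 = 4096 bits.
Transmission delays (L/R per hop): 6.5327, 5.93623, 15.1704, 15.7538, 17.0667 μs; sum = 60.4598 μs.
Propagation delays (d/s per hop): 0.932203, 0.81, 0.434783, 1.82609, 1.28571 μs; sum = 5.28879 μs.
Processing at 4 router(s): 4 × 1.1 ms = 4400 μs.
End-to-end = 4470 μs.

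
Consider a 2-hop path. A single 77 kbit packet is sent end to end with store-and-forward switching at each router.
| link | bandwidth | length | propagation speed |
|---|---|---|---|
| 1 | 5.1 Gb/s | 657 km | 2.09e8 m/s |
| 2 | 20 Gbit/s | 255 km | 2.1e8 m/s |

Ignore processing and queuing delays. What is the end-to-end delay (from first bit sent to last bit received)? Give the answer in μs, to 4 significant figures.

4377 μs

L = 77000 bits.
Transmission delays (L/R per hop): 15.098, 3.85 μs; sum = 18.948 μs.
Propagation delays (d/s per hop): 3143.54, 1214.29 μs; sum = 4357.83 μs.
End-to-end = 4377 μs.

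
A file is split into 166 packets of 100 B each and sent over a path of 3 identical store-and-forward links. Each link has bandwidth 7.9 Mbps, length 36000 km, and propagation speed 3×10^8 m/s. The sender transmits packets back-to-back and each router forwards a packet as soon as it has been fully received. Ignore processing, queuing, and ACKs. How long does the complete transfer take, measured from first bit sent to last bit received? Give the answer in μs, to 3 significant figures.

377000 μs

Per-hop transmission t_tx = L/R = 800/7900000 = 101.266 μs.
Per-hop propagation t_prop = 36000000/300000000 = 120000 μs.
Pipeline fill: first packet needs 3·t_tx to clear all hops; remaining 165 packets each add one t_tx.
Total = (3+166-1)·t_tx + 3·t_prop = 168·101.266 + 3·120000 = 377000 μs.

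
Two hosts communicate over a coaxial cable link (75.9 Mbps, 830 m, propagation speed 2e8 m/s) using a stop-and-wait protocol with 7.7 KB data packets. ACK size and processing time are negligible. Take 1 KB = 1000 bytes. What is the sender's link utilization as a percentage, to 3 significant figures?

t_tx = L/R = 61600/75900000 = 0.000811594 s.
t_prop = 830/200000000 = 4.15e-06 s; RTT = 8.3e-06 s.
Cycle = t_tx + RTT = 0.000819894 s.
Utilization = t_tx / cycle = 0.000811594/0.000819894 = 99.0 %.

99.0 %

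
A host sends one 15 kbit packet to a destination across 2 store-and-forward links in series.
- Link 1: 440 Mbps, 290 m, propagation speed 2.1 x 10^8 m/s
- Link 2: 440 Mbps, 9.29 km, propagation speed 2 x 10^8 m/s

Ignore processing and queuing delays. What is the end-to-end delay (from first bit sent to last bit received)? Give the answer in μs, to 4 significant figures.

116.0 μs

L = 15000 bits.
Transmission delay per hop = L/R = 15000/440000000 = 34.0909 μs; 2 hops → 68.1818 μs.
Propagation delays (d/s per hop): 1.38095, 46.45 μs; sum = 47.831 μs.
End-to-end = 116.0 μs.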